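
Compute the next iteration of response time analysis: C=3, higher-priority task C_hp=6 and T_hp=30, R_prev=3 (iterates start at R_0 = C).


R_next = C + ceil(R_prev / T_hp) * C_hp
ceil(3 / 30) = ceil(0.1) = 1
Interference = 1 * 6 = 6
R_next = 3 + 6 = 9

9


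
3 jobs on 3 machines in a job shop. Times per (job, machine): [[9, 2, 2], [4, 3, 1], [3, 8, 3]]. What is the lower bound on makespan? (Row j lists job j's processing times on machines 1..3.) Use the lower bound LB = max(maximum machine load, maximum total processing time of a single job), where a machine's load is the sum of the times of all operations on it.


Machine loads:
  Machine 1: 9 + 4 + 3 = 16
  Machine 2: 2 + 3 + 8 = 13
  Machine 3: 2 + 1 + 3 = 6
Max machine load = 16
Job totals:
  Job 1: 13
  Job 2: 8
  Job 3: 14
Max job total = 14
Lower bound = max(16, 14) = 16

16


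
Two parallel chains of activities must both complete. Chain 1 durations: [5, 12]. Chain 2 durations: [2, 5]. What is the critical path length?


Path A total = 5 + 12 = 17
Path B total = 2 + 5 = 7
Critical path = longest path = max(17, 7) = 17

17


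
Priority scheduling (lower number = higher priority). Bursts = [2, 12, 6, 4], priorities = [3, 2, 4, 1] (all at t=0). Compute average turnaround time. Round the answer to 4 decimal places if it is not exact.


Sort by priority (ascending = highest first):
Order: [(1, 4), (2, 12), (3, 2), (4, 6)]
Completion times:
  Priority 1, burst=4, C=4
  Priority 2, burst=12, C=16
  Priority 3, burst=2, C=18
  Priority 4, burst=6, C=24
Average turnaround = 62/4 = 15.5

15.5


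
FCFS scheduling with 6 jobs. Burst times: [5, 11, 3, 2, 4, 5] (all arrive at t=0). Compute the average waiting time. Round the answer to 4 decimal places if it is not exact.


FCFS order (as given): [5, 11, 3, 2, 4, 5]
Waiting times:
  Job 1: wait = 0
  Job 2: wait = 5
  Job 3: wait = 16
  Job 4: wait = 19
  Job 5: wait = 21
  Job 6: wait = 25
Sum of waiting times = 86
Average waiting time = 86/6 = 14.3333

14.3333


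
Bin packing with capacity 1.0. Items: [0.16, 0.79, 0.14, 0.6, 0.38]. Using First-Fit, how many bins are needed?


Place items sequentially using First-Fit:
  Item 0.16 -> new Bin 1
  Item 0.79 -> Bin 1 (now 0.95)
  Item 0.14 -> new Bin 2
  Item 0.6 -> Bin 2 (now 0.74)
  Item 0.38 -> new Bin 3
Total bins used = 3

3


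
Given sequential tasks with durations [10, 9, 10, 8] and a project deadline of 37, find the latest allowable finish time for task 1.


LF(activity 1) = deadline - sum of successor durations
Successors: activities 2 through 4 with durations [9, 10, 8]
Sum of successor durations = 27
LF = 37 - 27 = 10

10


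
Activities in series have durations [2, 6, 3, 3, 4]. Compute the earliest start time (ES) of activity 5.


Activity 5 starts after activities 1 through 4 complete.
Predecessor durations: [2, 6, 3, 3]
ES = 2 + 6 + 3 + 3 = 14

14


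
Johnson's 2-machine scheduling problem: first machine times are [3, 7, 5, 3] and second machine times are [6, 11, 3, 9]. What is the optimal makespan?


Apply Johnson's rule:
  Group 1 (a <= b): [(1, 3, 6), (4, 3, 9), (2, 7, 11)]
  Group 2 (a > b): [(3, 5, 3)]
Optimal job order: [1, 4, 2, 3]
Schedule:
  Job 1: M1 done at 3, M2 done at 9
  Job 4: M1 done at 6, M2 done at 18
  Job 2: M1 done at 13, M2 done at 29
  Job 3: M1 done at 18, M2 done at 32
Makespan = 32

32


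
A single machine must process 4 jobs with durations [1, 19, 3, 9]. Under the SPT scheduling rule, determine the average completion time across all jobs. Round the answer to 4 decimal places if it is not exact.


Sort jobs by processing time (SPT order): [1, 3, 9, 19]
Compute completion times sequentially:
  Job 1: processing = 1, completes at 1
  Job 2: processing = 3, completes at 4
  Job 3: processing = 9, completes at 13
  Job 4: processing = 19, completes at 32
Sum of completion times = 50
Average completion time = 50/4 = 12.5

12.5


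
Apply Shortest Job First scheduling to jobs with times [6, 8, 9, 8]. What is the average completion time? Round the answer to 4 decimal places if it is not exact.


SJF order (ascending): [6, 8, 8, 9]
Completion times:
  Job 1: burst=6, C=6
  Job 2: burst=8, C=14
  Job 3: burst=8, C=22
  Job 4: burst=9, C=31
Average completion = 73/4 = 18.25

18.25


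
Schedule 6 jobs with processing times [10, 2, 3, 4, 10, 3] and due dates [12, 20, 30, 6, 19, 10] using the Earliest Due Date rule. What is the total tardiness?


Sort by due date (EDD order): [(4, 6), (3, 10), (10, 12), (10, 19), (2, 20), (3, 30)]
Compute completion times and tardiness:
  Job 1: p=4, d=6, C=4, tardiness=max(0,4-6)=0
  Job 2: p=3, d=10, C=7, tardiness=max(0,7-10)=0
  Job 3: p=10, d=12, C=17, tardiness=max(0,17-12)=5
  Job 4: p=10, d=19, C=27, tardiness=max(0,27-19)=8
  Job 5: p=2, d=20, C=29, tardiness=max(0,29-20)=9
  Job 6: p=3, d=30, C=32, tardiness=max(0,32-30)=2
Total tardiness = 24

24


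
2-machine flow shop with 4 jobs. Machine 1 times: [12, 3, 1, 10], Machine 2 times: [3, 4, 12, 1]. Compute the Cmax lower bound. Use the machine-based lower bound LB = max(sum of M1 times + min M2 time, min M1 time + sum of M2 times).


LB1 = sum(M1 times) + min(M2 times) = 26 + 1 = 27
LB2 = min(M1 times) + sum(M2 times) = 1 + 20 = 21
Lower bound = max(LB1, LB2) = max(27, 21) = 27

27


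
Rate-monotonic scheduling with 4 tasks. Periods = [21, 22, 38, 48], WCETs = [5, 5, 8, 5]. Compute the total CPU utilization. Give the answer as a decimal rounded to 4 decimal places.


Compute individual utilizations (exact fractions):
  Task 1: C/T = 5/21 (approx. 0.2381)
  Task 2: C/T = 5/22 (approx. 0.2273)
  Task 3: C/T = 8/38 = 4/19 (approx. 0.2105)
  Task 4: C/T = 5/48 (approx. 0.1042)
Total utilization U = 5/21 + 5/22 + 4/19 + 5/48 = 54779/70224
Rounded to 4 decimal places: U = 0.7801
RM (Liu & Layland) bound for 4 tasks = 0.756828; compare with U = 54779/70224 (approx. 0.780061)
bound < U <= 1, so the RM sufficient condition is not met (inconclusive; an exact test such as response-time analysis is needed).

0.7801


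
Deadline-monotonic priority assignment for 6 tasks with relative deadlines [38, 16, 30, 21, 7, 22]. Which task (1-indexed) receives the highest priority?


Sort tasks by relative deadline (ascending):
  Task 5: deadline = 7
  Task 2: deadline = 16
  Task 4: deadline = 21
  Task 6: deadline = 22
  Task 3: deadline = 30
  Task 1: deadline = 38
Priority order (highest first): [5, 2, 4, 6, 3, 1]
Highest priority task = 5

5


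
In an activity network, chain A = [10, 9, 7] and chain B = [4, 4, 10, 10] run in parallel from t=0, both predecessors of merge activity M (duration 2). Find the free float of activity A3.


ES(A3) = sum of predecessors on chain A = 19
EF(A3) = ES + duration = 19 + 7 = 26
Successor of A3 is M. ES(M) = max(sum(A), sum(B)) = max(26, 28) = 28
Free float = ES(successor) - EF(current) = 28 - 26 = 2

2


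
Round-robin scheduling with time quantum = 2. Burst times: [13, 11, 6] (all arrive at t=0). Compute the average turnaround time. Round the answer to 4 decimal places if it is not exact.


Time quantum = 2
Execution trace:
  J1 runs 2 units, time = 2
  J2 runs 2 units, time = 4
  J3 runs 2 units, time = 6
  J1 runs 2 units, time = 8
  J2 runs 2 units, time = 10
  J3 runs 2 units, time = 12
  J1 runs 2 units, time = 14
  J2 runs 2 units, time = 16
  J3 runs 2 units, time = 18
  J1 runs 2 units, time = 20
  J2 runs 2 units, time = 22
  J1 runs 2 units, time = 24
  J2 runs 2 units, time = 26
  J1 runs 2 units, time = 28
  J2 runs 1 units, time = 29
  J1 runs 1 units, time = 30
Finish times: [30, 29, 18]
Average turnaround = 77/3 = 25.6667

25.6667


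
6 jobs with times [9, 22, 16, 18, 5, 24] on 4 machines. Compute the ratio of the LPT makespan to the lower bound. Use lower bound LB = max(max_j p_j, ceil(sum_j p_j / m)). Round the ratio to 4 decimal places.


LPT order: [24, 22, 18, 16, 9, 5]
Machine loads after assignment: [24, 22, 23, 25]
LPT makespan = 25
Lower bound = max(max_job, ceil(total/4)) = max(24, 24) = 24
Ratio = 25 / 24 = 1.0417

1.0417


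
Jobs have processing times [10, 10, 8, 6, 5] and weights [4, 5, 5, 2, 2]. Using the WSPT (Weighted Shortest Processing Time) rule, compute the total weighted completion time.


Compute p/w ratios and sort ascending (WSPT): [(8, 5), (10, 5), (10, 4), (5, 2), (6, 2)]
Compute weighted completion times:
  Job (p=8,w=5): C=8, w*C=5*8=40
  Job (p=10,w=5): C=18, w*C=5*18=90
  Job (p=10,w=4): C=28, w*C=4*28=112
  Job (p=5,w=2): C=33, w*C=2*33=66
  Job (p=6,w=2): C=39, w*C=2*39=78
Total weighted completion time = 386

386


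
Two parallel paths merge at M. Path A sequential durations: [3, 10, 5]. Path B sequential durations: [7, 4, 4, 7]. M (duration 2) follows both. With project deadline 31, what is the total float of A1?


Forward pass: ES(A1) = sum of predecessors on chain A = 0
EF = ES + duration = 0 + 3 = 3
Backward pass: LF(M) = deadline = 31; LS(M) = 31 - 2 = 29
LF(A1) = LS(M) - sum(successors on chain A) = 29 - 15 = 14
LS = LF - duration = 14 - 3 = 11
Total float = LS - ES = 11 - 0 = 11

11


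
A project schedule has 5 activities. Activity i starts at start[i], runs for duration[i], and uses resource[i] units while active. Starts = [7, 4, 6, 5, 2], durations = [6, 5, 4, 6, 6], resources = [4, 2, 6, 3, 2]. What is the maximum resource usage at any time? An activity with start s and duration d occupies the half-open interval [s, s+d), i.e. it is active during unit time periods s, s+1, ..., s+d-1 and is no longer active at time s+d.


Each activity i is active on [start_i, start_i + duration_i).
Compute total resource usage per time slot:
  t=0: active resources = [], total = 0
  t=1: active resources = [], total = 0
  t=2: active resources = [2], total = 2
  t=3: active resources = [2], total = 2
  t=4: active resources = [2, 2], total = 4
  t=5: active resources = [2, 3, 2], total = 7
  t=6: active resources = [2, 6, 3, 2], total = 13
  t=7: active resources = [4, 2, 6, 3, 2], total = 17
  t=8: active resources = [4, 2, 6, 3], total = 15
  t=9: active resources = [4, 6, 3], total = 13
  t=10: active resources = [4, 3], total = 7
  t=11: active resources = [4], total = 4
  t=12: active resources = [4], total = 4
Peak resource demand = 17

17


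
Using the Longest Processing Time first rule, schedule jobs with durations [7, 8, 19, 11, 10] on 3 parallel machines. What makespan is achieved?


Sort jobs in decreasing order (LPT): [19, 11, 10, 8, 7]
Assign each job to the least loaded machine:
  Machine 1: jobs [19], load = 19
  Machine 2: jobs [11, 7], load = 18
  Machine 3: jobs [10, 8], load = 18
Makespan = max load = 19

19


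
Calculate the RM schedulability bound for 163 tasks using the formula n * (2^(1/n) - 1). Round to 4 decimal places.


Compute 2^(1/163) = 1.0042614911
Subtract 1: 1.0042614911 - 1 = 0.0042614911
Multiply by n: 163 * 0.0042614911 = 0.6946230493
Round to 4 dp: 0.6946

0.6946


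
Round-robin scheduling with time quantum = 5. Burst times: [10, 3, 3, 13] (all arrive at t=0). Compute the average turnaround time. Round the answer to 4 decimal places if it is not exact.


Time quantum = 5
Execution trace:
  J1 runs 5 units, time = 5
  J2 runs 3 units, time = 8
  J3 runs 3 units, time = 11
  J4 runs 5 units, time = 16
  J1 runs 5 units, time = 21
  J4 runs 5 units, time = 26
  J4 runs 3 units, time = 29
Finish times: [21, 8, 11, 29]
Average turnaround = 69/4 = 17.25

17.25


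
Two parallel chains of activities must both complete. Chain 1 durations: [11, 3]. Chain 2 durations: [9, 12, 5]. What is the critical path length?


Path A total = 11 + 3 = 14
Path B total = 9 + 12 + 5 = 26
Critical path = longest path = max(14, 26) = 26

26


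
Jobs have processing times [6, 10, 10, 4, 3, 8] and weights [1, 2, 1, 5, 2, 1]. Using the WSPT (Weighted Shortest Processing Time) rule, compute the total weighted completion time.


Compute p/w ratios and sort ascending (WSPT): [(4, 5), (3, 2), (10, 2), (6, 1), (8, 1), (10, 1)]
Compute weighted completion times:
  Job (p=4,w=5): C=4, w*C=5*4=20
  Job (p=3,w=2): C=7, w*C=2*7=14
  Job (p=10,w=2): C=17, w*C=2*17=34
  Job (p=6,w=1): C=23, w*C=1*23=23
  Job (p=8,w=1): C=31, w*C=1*31=31
  Job (p=10,w=1): C=41, w*C=1*41=41
Total weighted completion time = 163

163


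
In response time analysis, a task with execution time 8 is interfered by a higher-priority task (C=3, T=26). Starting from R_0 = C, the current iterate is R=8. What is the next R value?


R_next = C + ceil(R_prev / T_hp) * C_hp
ceil(8 / 26) = ceil(0.3077) = 1
Interference = 1 * 3 = 3
R_next = 8 + 3 = 11

11


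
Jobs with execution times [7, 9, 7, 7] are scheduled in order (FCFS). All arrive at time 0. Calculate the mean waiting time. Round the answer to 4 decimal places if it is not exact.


FCFS order (as given): [7, 9, 7, 7]
Waiting times:
  Job 1: wait = 0
  Job 2: wait = 7
  Job 3: wait = 16
  Job 4: wait = 23
Sum of waiting times = 46
Average waiting time = 46/4 = 11.5

11.5


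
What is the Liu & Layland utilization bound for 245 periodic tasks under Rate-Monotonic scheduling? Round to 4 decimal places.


Compute 2^(1/245) = 1.0028331781
Subtract 1: 1.0028331781 - 1 = 0.0028331781
Multiply by n: 245 * 0.0028331781 = 0.6941286345
Round to 4 dp: 0.6941

0.6941


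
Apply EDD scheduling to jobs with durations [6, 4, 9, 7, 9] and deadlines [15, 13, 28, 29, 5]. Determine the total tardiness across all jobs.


Sort by due date (EDD order): [(9, 5), (4, 13), (6, 15), (9, 28), (7, 29)]
Compute completion times and tardiness:
  Job 1: p=9, d=5, C=9, tardiness=max(0,9-5)=4
  Job 2: p=4, d=13, C=13, tardiness=max(0,13-13)=0
  Job 3: p=6, d=15, C=19, tardiness=max(0,19-15)=4
  Job 4: p=9, d=28, C=28, tardiness=max(0,28-28)=0
  Job 5: p=7, d=29, C=35, tardiness=max(0,35-29)=6
Total tardiness = 14

14


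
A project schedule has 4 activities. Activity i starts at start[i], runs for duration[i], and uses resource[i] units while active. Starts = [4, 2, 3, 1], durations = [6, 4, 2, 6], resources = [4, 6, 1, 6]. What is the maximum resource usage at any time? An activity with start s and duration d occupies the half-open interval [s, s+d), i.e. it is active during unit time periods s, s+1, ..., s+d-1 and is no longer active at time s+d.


Each activity i is active on [start_i, start_i + duration_i).
Compute total resource usage per time slot:
  t=0: active resources = [], total = 0
  t=1: active resources = [6], total = 6
  t=2: active resources = [6, 6], total = 12
  t=3: active resources = [6, 1, 6], total = 13
  t=4: active resources = [4, 6, 1, 6], total = 17
  t=5: active resources = [4, 6, 6], total = 16
  t=6: active resources = [4, 6], total = 10
  t=7: active resources = [4], total = 4
  t=8: active resources = [4], total = 4
  t=9: active resources = [4], total = 4
Peak resource demand = 17

17


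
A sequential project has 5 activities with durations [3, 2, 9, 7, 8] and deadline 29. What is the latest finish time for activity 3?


LF(activity 3) = deadline - sum of successor durations
Successors: activities 4 through 5 with durations [7, 8]
Sum of successor durations = 15
LF = 29 - 15 = 14

14


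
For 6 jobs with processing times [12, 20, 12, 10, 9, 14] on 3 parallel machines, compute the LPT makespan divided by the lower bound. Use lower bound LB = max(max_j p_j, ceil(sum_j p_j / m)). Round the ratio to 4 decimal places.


LPT order: [20, 14, 12, 12, 10, 9]
Machine loads after assignment: [29, 24, 24]
LPT makespan = 29
Lower bound = max(max_job, ceil(total/3)) = max(20, 26) = 26
Ratio = 29 / 26 = 1.1154

1.1154


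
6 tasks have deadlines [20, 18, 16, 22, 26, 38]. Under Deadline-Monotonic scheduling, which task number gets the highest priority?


Sort tasks by relative deadline (ascending):
  Task 3: deadline = 16
  Task 2: deadline = 18
  Task 1: deadline = 20
  Task 4: deadline = 22
  Task 5: deadline = 26
  Task 6: deadline = 38
Priority order (highest first): [3, 2, 1, 4, 5, 6]
Highest priority task = 3

3


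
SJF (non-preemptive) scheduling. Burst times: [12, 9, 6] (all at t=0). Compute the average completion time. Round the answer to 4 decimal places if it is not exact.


SJF order (ascending): [6, 9, 12]
Completion times:
  Job 1: burst=6, C=6
  Job 2: burst=9, C=15
  Job 3: burst=12, C=27
Average completion = 48/3 = 16.0

16.0


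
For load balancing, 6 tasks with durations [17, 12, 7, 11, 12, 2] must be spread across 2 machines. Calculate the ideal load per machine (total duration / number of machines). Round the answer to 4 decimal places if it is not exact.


Total processing time = 17 + 12 + 7 + 11 + 12 + 2 = 61
Number of machines = 2
Ideal balanced load = 61 / 2 = 30.5

30.5


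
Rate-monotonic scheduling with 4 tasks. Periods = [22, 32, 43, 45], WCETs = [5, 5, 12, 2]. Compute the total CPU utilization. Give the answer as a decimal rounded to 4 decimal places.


Compute individual utilizations (exact fractions):
  Task 1: C/T = 5/22 (approx. 0.2273)
  Task 2: C/T = 5/32 (approx. 0.1563)
  Task 3: C/T = 12/43 (approx. 0.2791)
  Task 4: C/T = 2/45 (approx. 0.0444)
Total utilization U = 5/22 + 5/32 + 12/43 + 2/45 = 481577/681120
Rounded to 4 decimal places: U = 0.7070
RM (Liu & Layland) bound for 4 tasks = 0.756828; compare with U = 481577/681120 (approx. 0.707037)
U <= bound, so schedulable by RM sufficient condition.

0.7070


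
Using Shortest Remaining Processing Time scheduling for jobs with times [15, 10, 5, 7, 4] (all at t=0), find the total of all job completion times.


Since all jobs arrive at t=0, SRPT equals SPT ordering.
SPT order: [4, 5, 7, 10, 15]
Completion times:
  Job 1: p=4, C=4
  Job 2: p=5, C=9
  Job 3: p=7, C=16
  Job 4: p=10, C=26
  Job 5: p=15, C=41
Total completion time = 4 + 9 + 16 + 26 + 41 = 96

96


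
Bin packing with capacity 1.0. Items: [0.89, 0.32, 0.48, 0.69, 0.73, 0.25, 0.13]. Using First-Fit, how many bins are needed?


Place items sequentially using First-Fit:
  Item 0.89 -> new Bin 1
  Item 0.32 -> new Bin 2
  Item 0.48 -> Bin 2 (now 0.8)
  Item 0.69 -> new Bin 3
  Item 0.73 -> new Bin 4
  Item 0.25 -> Bin 3 (now 0.94)
  Item 0.13 -> Bin 2 (now 0.93)
Total bins used = 4

4


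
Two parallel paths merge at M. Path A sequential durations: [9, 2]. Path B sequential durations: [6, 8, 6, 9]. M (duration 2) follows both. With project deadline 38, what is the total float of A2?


Forward pass: ES(A2) = sum of predecessors on chain A = 9
EF = ES + duration = 9 + 2 = 11
Backward pass: LF(M) = deadline = 38; LS(M) = 38 - 2 = 36
LF(A2) = LS(M) - sum(successors on chain A) = 36 - 0 = 36
LS = LF - duration = 36 - 2 = 34
Total float = LS - ES = 34 - 9 = 25

25


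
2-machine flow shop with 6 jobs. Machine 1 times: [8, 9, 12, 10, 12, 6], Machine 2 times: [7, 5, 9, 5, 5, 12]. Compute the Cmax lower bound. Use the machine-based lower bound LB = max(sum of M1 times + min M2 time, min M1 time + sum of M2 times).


LB1 = sum(M1 times) + min(M2 times) = 57 + 5 = 62
LB2 = min(M1 times) + sum(M2 times) = 6 + 43 = 49
Lower bound = max(LB1, LB2) = max(62, 49) = 62

62


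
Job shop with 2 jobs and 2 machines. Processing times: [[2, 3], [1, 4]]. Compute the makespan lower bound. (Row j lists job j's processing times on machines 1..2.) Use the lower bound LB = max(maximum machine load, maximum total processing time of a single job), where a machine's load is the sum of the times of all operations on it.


Machine loads:
  Machine 1: 2 + 1 = 3
  Machine 2: 3 + 4 = 7
Max machine load = 7
Job totals:
  Job 1: 5
  Job 2: 5
Max job total = 5
Lower bound = max(7, 5) = 7

7


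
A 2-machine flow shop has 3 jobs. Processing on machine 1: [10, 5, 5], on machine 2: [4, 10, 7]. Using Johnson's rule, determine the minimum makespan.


Apply Johnson's rule:
  Group 1 (a <= b): [(2, 5, 10), (3, 5, 7)]
  Group 2 (a > b): [(1, 10, 4)]
Optimal job order: [2, 3, 1]
Schedule:
  Job 2: M1 done at 5, M2 done at 15
  Job 3: M1 done at 10, M2 done at 22
  Job 1: M1 done at 20, M2 done at 26
Makespan = 26

26


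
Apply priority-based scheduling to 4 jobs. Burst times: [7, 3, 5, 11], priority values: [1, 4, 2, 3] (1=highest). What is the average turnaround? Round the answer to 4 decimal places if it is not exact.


Sort by priority (ascending = highest first):
Order: [(1, 7), (2, 5), (3, 11), (4, 3)]
Completion times:
  Priority 1, burst=7, C=7
  Priority 2, burst=5, C=12
  Priority 3, burst=11, C=23
  Priority 4, burst=3, C=26
Average turnaround = 68/4 = 17.0

17.0


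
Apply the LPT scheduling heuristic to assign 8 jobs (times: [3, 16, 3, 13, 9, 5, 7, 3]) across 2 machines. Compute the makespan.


Sort jobs in decreasing order (LPT): [16, 13, 9, 7, 5, 3, 3, 3]
Assign each job to the least loaded machine:
  Machine 1: jobs [16, 7, 3, 3], load = 29
  Machine 2: jobs [13, 9, 5, 3], load = 30
Makespan = max load = 30

30


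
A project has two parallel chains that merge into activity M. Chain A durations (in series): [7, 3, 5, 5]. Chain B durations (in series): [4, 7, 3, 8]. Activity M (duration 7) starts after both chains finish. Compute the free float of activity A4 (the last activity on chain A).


ES(A4) = sum of predecessors on chain A = 15
EF(A4) = ES + duration = 15 + 5 = 20
Successor of A4 is M. ES(M) = max(sum(A), sum(B)) = max(20, 22) = 22
Free float = ES(successor) - EF(current) = 22 - 20 = 2

2


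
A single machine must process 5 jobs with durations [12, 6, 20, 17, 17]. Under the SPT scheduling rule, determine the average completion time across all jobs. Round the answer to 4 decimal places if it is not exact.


Sort jobs by processing time (SPT order): [6, 12, 17, 17, 20]
Compute completion times sequentially:
  Job 1: processing = 6, completes at 6
  Job 2: processing = 12, completes at 18
  Job 3: processing = 17, completes at 35
  Job 4: processing = 17, completes at 52
  Job 5: processing = 20, completes at 72
Sum of completion times = 183
Average completion time = 183/5 = 36.6

36.6


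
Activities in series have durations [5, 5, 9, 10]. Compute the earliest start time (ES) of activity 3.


Activity 3 starts after activities 1 through 2 complete.
Predecessor durations: [5, 5]
ES = 5 + 5 = 10

10


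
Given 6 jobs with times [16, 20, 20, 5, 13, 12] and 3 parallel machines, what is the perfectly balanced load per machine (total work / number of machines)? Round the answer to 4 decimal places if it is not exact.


Total processing time = 16 + 20 + 20 + 5 + 13 + 12 = 86
Number of machines = 3
Ideal balanced load = 86 / 3 = 28.6667

28.6667


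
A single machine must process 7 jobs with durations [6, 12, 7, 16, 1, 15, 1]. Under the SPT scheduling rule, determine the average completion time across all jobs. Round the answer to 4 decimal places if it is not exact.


Sort jobs by processing time (SPT order): [1, 1, 6, 7, 12, 15, 16]
Compute completion times sequentially:
  Job 1: processing = 1, completes at 1
  Job 2: processing = 1, completes at 2
  Job 3: processing = 6, completes at 8
  Job 4: processing = 7, completes at 15
  Job 5: processing = 12, completes at 27
  Job 6: processing = 15, completes at 42
  Job 7: processing = 16, completes at 58
Sum of completion times = 153
Average completion time = 153/7 = 21.8571

21.8571


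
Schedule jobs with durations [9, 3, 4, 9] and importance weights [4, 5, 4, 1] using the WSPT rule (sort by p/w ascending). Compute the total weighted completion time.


Compute p/w ratios and sort ascending (WSPT): [(3, 5), (4, 4), (9, 4), (9, 1)]
Compute weighted completion times:
  Job (p=3,w=5): C=3, w*C=5*3=15
  Job (p=4,w=4): C=7, w*C=4*7=28
  Job (p=9,w=4): C=16, w*C=4*16=64
  Job (p=9,w=1): C=25, w*C=1*25=25
Total weighted completion time = 132

132


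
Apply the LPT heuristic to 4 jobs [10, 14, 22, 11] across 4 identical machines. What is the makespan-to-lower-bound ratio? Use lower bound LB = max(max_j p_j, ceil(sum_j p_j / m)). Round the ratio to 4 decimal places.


LPT order: [22, 14, 11, 10]
Machine loads after assignment: [22, 14, 11, 10]
LPT makespan = 22
Lower bound = max(max_job, ceil(total/4)) = max(22, 15) = 22
Ratio = 22 / 22 = 1.0

1.0


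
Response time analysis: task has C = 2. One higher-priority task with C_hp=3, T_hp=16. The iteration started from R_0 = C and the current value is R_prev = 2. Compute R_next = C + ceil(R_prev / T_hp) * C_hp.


R_next = C + ceil(R_prev / T_hp) * C_hp
ceil(2 / 16) = ceil(0.125) = 1
Interference = 1 * 3 = 3
R_next = 2 + 3 = 5

5


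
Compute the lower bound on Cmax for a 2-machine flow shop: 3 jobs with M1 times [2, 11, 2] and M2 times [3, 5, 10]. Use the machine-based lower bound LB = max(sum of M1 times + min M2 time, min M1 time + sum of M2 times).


LB1 = sum(M1 times) + min(M2 times) = 15 + 3 = 18
LB2 = min(M1 times) + sum(M2 times) = 2 + 18 = 20
Lower bound = max(LB1, LB2) = max(18, 20) = 20

20


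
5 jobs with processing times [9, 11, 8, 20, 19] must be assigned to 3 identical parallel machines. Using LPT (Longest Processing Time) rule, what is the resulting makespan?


Sort jobs in decreasing order (LPT): [20, 19, 11, 9, 8]
Assign each job to the least loaded machine:
  Machine 1: jobs [20], load = 20
  Machine 2: jobs [19, 8], load = 27
  Machine 3: jobs [11, 9], load = 20
Makespan = max load = 27

27


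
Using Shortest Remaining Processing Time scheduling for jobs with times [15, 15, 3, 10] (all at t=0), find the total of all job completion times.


Since all jobs arrive at t=0, SRPT equals SPT ordering.
SPT order: [3, 10, 15, 15]
Completion times:
  Job 1: p=3, C=3
  Job 2: p=10, C=13
  Job 3: p=15, C=28
  Job 4: p=15, C=43
Total completion time = 3 + 13 + 28 + 43 = 87

87


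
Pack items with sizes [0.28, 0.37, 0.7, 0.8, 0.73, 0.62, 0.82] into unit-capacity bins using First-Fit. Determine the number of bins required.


Place items sequentially using First-Fit:
  Item 0.28 -> new Bin 1
  Item 0.37 -> Bin 1 (now 0.65)
  Item 0.7 -> new Bin 2
  Item 0.8 -> new Bin 3
  Item 0.73 -> new Bin 4
  Item 0.62 -> new Bin 5
  Item 0.82 -> new Bin 6
Total bins used = 6

6


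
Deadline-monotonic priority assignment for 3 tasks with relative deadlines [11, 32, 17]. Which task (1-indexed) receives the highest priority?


Sort tasks by relative deadline (ascending):
  Task 1: deadline = 11
  Task 3: deadline = 17
  Task 2: deadline = 32
Priority order (highest first): [1, 3, 2]
Highest priority task = 1

1


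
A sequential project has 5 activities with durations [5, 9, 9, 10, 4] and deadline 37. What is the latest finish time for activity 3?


LF(activity 3) = deadline - sum of successor durations
Successors: activities 4 through 5 with durations [10, 4]
Sum of successor durations = 14
LF = 37 - 14 = 23

23


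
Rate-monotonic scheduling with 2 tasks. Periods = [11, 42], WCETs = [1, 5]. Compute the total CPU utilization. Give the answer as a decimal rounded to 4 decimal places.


Compute individual utilizations (exact fractions):
  Task 1: C/T = 1/11 (approx. 0.0909)
  Task 2: C/T = 5/42 (approx. 0.119)
Total utilization U = 1/11 + 5/42 = 97/462
Rounded to 4 decimal places: U = 0.2100
RM (Liu & Layland) bound for 2 tasks = 0.828427; compare with U = 97/462 (approx. 0.209957)
U <= bound, so schedulable by RM sufficient condition.

0.2100


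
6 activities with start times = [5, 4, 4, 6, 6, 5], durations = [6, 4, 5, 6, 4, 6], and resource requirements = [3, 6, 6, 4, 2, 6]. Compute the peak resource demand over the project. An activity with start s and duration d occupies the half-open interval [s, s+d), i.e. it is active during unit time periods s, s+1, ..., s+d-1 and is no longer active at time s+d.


Each activity i is active on [start_i, start_i + duration_i).
Compute total resource usage per time slot:
  t=0: active resources = [], total = 0
  t=1: active resources = [], total = 0
  t=2: active resources = [], total = 0
  t=3: active resources = [], total = 0
  t=4: active resources = [6, 6], total = 12
  t=5: active resources = [3, 6, 6, 6], total = 21
  t=6: active resources = [3, 6, 6, 4, 2, 6], total = 27
  t=7: active resources = [3, 6, 6, 4, 2, 6], total = 27
  t=8: active resources = [3, 6, 4, 2, 6], total = 21
  t=9: active resources = [3, 4, 2, 6], total = 15
  t=10: active resources = [3, 4, 6], total = 13
  t=11: active resources = [4], total = 4
Peak resource demand = 27

27


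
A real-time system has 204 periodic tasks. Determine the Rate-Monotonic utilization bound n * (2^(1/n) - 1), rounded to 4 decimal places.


Compute 2^(1/204) = 1.0034035593
Subtract 1: 1.0034035593 - 1 = 0.0034035593
Multiply by n: 204 * 0.0034035593 = 0.6943260972
Round to 4 dp: 0.6943

0.6943


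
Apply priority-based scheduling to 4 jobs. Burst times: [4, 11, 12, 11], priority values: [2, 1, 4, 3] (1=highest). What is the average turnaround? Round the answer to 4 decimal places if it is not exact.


Sort by priority (ascending = highest first):
Order: [(1, 11), (2, 4), (3, 11), (4, 12)]
Completion times:
  Priority 1, burst=11, C=11
  Priority 2, burst=4, C=15
  Priority 3, burst=11, C=26
  Priority 4, burst=12, C=38
Average turnaround = 90/4 = 22.5

22.5


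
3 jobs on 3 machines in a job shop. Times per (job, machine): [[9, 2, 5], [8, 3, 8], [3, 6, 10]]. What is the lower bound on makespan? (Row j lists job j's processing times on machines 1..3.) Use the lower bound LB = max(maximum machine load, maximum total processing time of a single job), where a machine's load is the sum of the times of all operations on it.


Machine loads:
  Machine 1: 9 + 8 + 3 = 20
  Machine 2: 2 + 3 + 6 = 11
  Machine 3: 5 + 8 + 10 = 23
Max machine load = 23
Job totals:
  Job 1: 16
  Job 2: 19
  Job 3: 19
Max job total = 19
Lower bound = max(23, 19) = 23

23


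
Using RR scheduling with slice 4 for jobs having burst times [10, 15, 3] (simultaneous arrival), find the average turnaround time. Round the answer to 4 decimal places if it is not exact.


Time quantum = 4
Execution trace:
  J1 runs 4 units, time = 4
  J2 runs 4 units, time = 8
  J3 runs 3 units, time = 11
  J1 runs 4 units, time = 15
  J2 runs 4 units, time = 19
  J1 runs 2 units, time = 21
  J2 runs 4 units, time = 25
  J2 runs 3 units, time = 28
Finish times: [21, 28, 11]
Average turnaround = 60/3 = 20.0

20.0


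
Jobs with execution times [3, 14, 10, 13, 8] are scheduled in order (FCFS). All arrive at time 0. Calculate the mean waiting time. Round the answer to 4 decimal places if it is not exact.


FCFS order (as given): [3, 14, 10, 13, 8]
Waiting times:
  Job 1: wait = 0
  Job 2: wait = 3
  Job 3: wait = 17
  Job 4: wait = 27
  Job 5: wait = 40
Sum of waiting times = 87
Average waiting time = 87/5 = 17.4

17.4


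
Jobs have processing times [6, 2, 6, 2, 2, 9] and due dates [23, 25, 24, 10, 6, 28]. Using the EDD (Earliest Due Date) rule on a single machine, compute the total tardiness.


Sort by due date (EDD order): [(2, 6), (2, 10), (6, 23), (6, 24), (2, 25), (9, 28)]
Compute completion times and tardiness:
  Job 1: p=2, d=6, C=2, tardiness=max(0,2-6)=0
  Job 2: p=2, d=10, C=4, tardiness=max(0,4-10)=0
  Job 3: p=6, d=23, C=10, tardiness=max(0,10-23)=0
  Job 4: p=6, d=24, C=16, tardiness=max(0,16-24)=0
  Job 5: p=2, d=25, C=18, tardiness=max(0,18-25)=0
  Job 6: p=9, d=28, C=27, tardiness=max(0,27-28)=0
Total tardiness = 0

0


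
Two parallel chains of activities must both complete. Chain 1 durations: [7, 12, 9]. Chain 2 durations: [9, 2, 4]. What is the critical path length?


Path A total = 7 + 12 + 9 = 28
Path B total = 9 + 2 + 4 = 15
Critical path = longest path = max(28, 15) = 28

28


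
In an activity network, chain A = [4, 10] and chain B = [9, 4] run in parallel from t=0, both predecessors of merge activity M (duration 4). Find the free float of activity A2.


ES(A2) = sum of predecessors on chain A = 4
EF(A2) = ES + duration = 4 + 10 = 14
Successor of A2 is M. ES(M) = max(sum(A), sum(B)) = max(14, 13) = 14
Free float = ES(successor) - EF(current) = 14 - 14 = 0

0


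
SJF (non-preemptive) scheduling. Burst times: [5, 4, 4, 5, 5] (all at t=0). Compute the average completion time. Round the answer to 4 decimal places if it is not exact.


SJF order (ascending): [4, 4, 5, 5, 5]
Completion times:
  Job 1: burst=4, C=4
  Job 2: burst=4, C=8
  Job 3: burst=5, C=13
  Job 4: burst=5, C=18
  Job 5: burst=5, C=23
Average completion = 66/5 = 13.2

13.2


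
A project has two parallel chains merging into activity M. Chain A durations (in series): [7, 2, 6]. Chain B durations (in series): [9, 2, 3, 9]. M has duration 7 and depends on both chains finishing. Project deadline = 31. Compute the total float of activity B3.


Forward pass: ES(B3) = sum of predecessors on chain B = 11
EF = ES + duration = 11 + 3 = 14
Backward pass: LF(M) = deadline = 31; LS(M) = 31 - 7 = 24
LF(B3) = LS(M) - sum(successors on chain B) = 24 - 9 = 15
LS = LF - duration = 15 - 3 = 12
Total float = LS - ES = 12 - 11 = 1

1


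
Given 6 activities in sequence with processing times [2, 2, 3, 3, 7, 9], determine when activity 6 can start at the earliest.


Activity 6 starts after activities 1 through 5 complete.
Predecessor durations: [2, 2, 3, 3, 7]
ES = 2 + 2 + 3 + 3 + 7 = 17

17


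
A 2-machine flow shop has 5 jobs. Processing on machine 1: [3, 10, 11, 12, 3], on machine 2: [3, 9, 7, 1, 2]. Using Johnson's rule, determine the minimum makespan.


Apply Johnson's rule:
  Group 1 (a <= b): [(1, 3, 3)]
  Group 2 (a > b): [(2, 10, 9), (3, 11, 7), (5, 3, 2), (4, 12, 1)]
Optimal job order: [1, 2, 3, 5, 4]
Schedule:
  Job 1: M1 done at 3, M2 done at 6
  Job 2: M1 done at 13, M2 done at 22
  Job 3: M1 done at 24, M2 done at 31
  Job 5: M1 done at 27, M2 done at 33
  Job 4: M1 done at 39, M2 done at 40
Makespan = 40

40


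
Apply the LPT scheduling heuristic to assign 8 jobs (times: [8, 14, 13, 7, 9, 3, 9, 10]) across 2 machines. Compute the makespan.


Sort jobs in decreasing order (LPT): [14, 13, 10, 9, 9, 8, 7, 3]
Assign each job to the least loaded machine:
  Machine 1: jobs [14, 9, 9, 3], load = 35
  Machine 2: jobs [13, 10, 8, 7], load = 38
Makespan = max load = 38

38


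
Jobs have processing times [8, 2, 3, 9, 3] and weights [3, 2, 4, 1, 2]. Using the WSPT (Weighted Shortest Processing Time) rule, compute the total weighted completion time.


Compute p/w ratios and sort ascending (WSPT): [(3, 4), (2, 2), (3, 2), (8, 3), (9, 1)]
Compute weighted completion times:
  Job (p=3,w=4): C=3, w*C=4*3=12
  Job (p=2,w=2): C=5, w*C=2*5=10
  Job (p=3,w=2): C=8, w*C=2*8=16
  Job (p=8,w=3): C=16, w*C=3*16=48
  Job (p=9,w=1): C=25, w*C=1*25=25
Total weighted completion time = 111

111


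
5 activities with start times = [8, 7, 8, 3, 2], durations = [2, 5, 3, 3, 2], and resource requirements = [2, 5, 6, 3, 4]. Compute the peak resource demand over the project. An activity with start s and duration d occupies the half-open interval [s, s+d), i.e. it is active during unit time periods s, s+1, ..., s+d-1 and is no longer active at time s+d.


Each activity i is active on [start_i, start_i + duration_i).
Compute total resource usage per time slot:
  t=0: active resources = [], total = 0
  t=1: active resources = [], total = 0
  t=2: active resources = [4], total = 4
  t=3: active resources = [3, 4], total = 7
  t=4: active resources = [3], total = 3
  t=5: active resources = [3], total = 3
  t=6: active resources = [], total = 0
  t=7: active resources = [5], total = 5
  t=8: active resources = [2, 5, 6], total = 13
  t=9: active resources = [2, 5, 6], total = 13
  t=10: active resources = [5, 6], total = 11
  t=11: active resources = [5], total = 5
Peak resource demand = 13

13


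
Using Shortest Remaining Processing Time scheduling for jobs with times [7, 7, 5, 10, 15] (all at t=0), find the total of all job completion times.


Since all jobs arrive at t=0, SRPT equals SPT ordering.
SPT order: [5, 7, 7, 10, 15]
Completion times:
  Job 1: p=5, C=5
  Job 2: p=7, C=12
  Job 3: p=7, C=19
  Job 4: p=10, C=29
  Job 5: p=15, C=44
Total completion time = 5 + 12 + 19 + 29 + 44 = 109

109


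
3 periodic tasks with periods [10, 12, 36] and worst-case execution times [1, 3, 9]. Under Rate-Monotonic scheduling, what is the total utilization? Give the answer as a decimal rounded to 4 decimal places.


Compute individual utilizations (exact fractions):
  Task 1: C/T = 1/10 (approx. 0.1)
  Task 2: C/T = 3/12 = 1/4 (approx. 0.25)
  Task 3: C/T = 9/36 = 1/4 (approx. 0.25)
Total utilization U = 1/10 + 1/4 + 1/4 = 3/5
Rounded to 4 decimal places: U = 0.6000
RM (Liu & Layland) bound for 3 tasks = 0.779763; compare with U = 3/5 (approx. 0.600000)
U <= bound, so schedulable by RM sufficient condition.

0.6000


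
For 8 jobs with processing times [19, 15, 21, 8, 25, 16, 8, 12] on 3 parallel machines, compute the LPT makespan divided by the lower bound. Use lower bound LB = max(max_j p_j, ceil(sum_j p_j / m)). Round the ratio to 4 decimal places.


LPT order: [25, 21, 19, 16, 15, 12, 8, 8]
Machine loads after assignment: [37, 44, 43]
LPT makespan = 44
Lower bound = max(max_job, ceil(total/3)) = max(25, 42) = 42
Ratio = 44 / 42 = 1.0476

1.0476


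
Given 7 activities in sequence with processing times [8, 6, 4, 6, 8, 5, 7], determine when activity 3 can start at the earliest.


Activity 3 starts after activities 1 through 2 complete.
Predecessor durations: [8, 6]
ES = 8 + 6 = 14

14


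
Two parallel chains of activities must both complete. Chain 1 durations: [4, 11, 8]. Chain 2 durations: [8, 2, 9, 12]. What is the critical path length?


Path A total = 4 + 11 + 8 = 23
Path B total = 8 + 2 + 9 + 12 = 31
Critical path = longest path = max(23, 31) = 31

31


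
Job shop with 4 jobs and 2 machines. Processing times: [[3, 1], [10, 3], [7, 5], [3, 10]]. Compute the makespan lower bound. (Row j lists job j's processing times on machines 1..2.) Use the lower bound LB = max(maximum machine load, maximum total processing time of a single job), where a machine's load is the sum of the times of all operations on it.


Machine loads:
  Machine 1: 3 + 10 + 7 + 3 = 23
  Machine 2: 1 + 3 + 5 + 10 = 19
Max machine load = 23
Job totals:
  Job 1: 4
  Job 2: 13
  Job 3: 12
  Job 4: 13
Max job total = 13
Lower bound = max(23, 13) = 23

23


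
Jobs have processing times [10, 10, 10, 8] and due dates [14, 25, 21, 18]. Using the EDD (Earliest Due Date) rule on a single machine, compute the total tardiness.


Sort by due date (EDD order): [(10, 14), (8, 18), (10, 21), (10, 25)]
Compute completion times and tardiness:
  Job 1: p=10, d=14, C=10, tardiness=max(0,10-14)=0
  Job 2: p=8, d=18, C=18, tardiness=max(0,18-18)=0
  Job 3: p=10, d=21, C=28, tardiness=max(0,28-21)=7
  Job 4: p=10, d=25, C=38, tardiness=max(0,38-25)=13
Total tardiness = 20

20


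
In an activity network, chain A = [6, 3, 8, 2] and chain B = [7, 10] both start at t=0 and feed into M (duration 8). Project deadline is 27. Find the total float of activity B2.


Forward pass: ES(B2) = sum of predecessors on chain B = 7
EF = ES + duration = 7 + 10 = 17
Backward pass: LF(M) = deadline = 27; LS(M) = 27 - 8 = 19
LF(B2) = LS(M) - sum(successors on chain B) = 19 - 0 = 19
LS = LF - duration = 19 - 10 = 9
Total float = LS - ES = 9 - 7 = 2

2


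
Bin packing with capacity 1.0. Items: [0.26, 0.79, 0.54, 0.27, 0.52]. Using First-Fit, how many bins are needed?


Place items sequentially using First-Fit:
  Item 0.26 -> new Bin 1
  Item 0.79 -> new Bin 2
  Item 0.54 -> Bin 1 (now 0.8)
  Item 0.27 -> new Bin 3
  Item 0.52 -> Bin 3 (now 0.79)
Total bins used = 3

3


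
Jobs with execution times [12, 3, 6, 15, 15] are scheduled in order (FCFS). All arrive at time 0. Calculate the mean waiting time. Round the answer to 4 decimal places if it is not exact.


FCFS order (as given): [12, 3, 6, 15, 15]
Waiting times:
  Job 1: wait = 0
  Job 2: wait = 12
  Job 3: wait = 15
  Job 4: wait = 21
  Job 5: wait = 36
Sum of waiting times = 84
Average waiting time = 84/5 = 16.8

16.8


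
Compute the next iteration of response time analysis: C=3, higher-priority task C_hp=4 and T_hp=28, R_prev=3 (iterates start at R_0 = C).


R_next = C + ceil(R_prev / T_hp) * C_hp
ceil(3 / 28) = ceil(0.1071) = 1
Interference = 1 * 4 = 4
R_next = 3 + 4 = 7

7
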